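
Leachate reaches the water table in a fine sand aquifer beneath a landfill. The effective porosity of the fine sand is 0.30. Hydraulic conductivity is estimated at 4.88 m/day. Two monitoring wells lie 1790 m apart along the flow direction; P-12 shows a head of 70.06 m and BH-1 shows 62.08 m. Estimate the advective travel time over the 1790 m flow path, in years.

67.6

Hydraulic gradient i = (70.06 − 62.08) / 1790 = 7.98 / 1790 = 0.004458.
Darcy flux q = K · i = 4.880 × 0.004458 = 0.02176 m/day.
Seepage velocity v = q / n_e = 0.02176 / 0.30 = 0.07252 m/day.
Travel time t = L / v = 1790 / 0.07252 = 24683 days = 67.58 years.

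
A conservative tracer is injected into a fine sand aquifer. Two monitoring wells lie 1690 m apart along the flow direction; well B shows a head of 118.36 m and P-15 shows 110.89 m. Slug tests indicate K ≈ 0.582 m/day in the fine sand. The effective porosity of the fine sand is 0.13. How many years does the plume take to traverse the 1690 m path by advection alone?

Hydraulic gradient i = (118.36 − 110.89) / 1690 = 7.47 / 1690 = 0.004420.
Darcy flux q = K · i = 0.5820 × 0.004420 = 0.002573 m/day.
Seepage velocity v = q / n_e = 0.002573 / 0.13 = 0.01979 m/day.
Travel time t = L / v = 1690 / 0.01979 = 85403 days = 233.8 years.

234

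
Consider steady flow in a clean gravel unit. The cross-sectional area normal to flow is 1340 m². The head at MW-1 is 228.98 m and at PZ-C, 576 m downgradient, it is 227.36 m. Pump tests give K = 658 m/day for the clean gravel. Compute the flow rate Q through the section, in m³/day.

Hydraulic gradient i = (228.98 − 227.36) / 576 = 1.62 / 576 = 0.002813.
Darcy's law: Q = K · A · i = 658.0 × 1340 × 0.002813 = 2480 m³/day.

2480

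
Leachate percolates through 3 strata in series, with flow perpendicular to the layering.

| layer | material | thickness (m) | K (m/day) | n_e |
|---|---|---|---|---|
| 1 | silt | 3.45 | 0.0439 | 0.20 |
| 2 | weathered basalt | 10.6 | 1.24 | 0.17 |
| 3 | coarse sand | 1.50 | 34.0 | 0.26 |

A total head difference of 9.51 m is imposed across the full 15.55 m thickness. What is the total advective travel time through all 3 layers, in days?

26.4

With flow normal to the layers, continuity requires the same specific discharge q through every layer.
Σ(b_i/K_i) = 3.45/0.0439 + 10.6/1.24 + 1.50/34.0 = 87.18 d.
q = Δh / Σ(b_i/K_i) = 9.51 / 87.18 = 0.1091 m/day.
In each layer the seepage velocity is v_i = q/n_i, so the layer transit time is t_i = b_i·n_i / q:
  layer 1 (silt): t_1 = 3.45 × 0.20 / 0.1091 = 6.325 d
  layer 2 (weathered basalt): t_2 = 10.6 × 0.17 / 0.1091 = 16.52 d
  layer 3 (coarse sand): t_3 = 1.50 × 0.26 / 0.1091 = 3.575 d
Total t = Σ t_i = 26.42 days.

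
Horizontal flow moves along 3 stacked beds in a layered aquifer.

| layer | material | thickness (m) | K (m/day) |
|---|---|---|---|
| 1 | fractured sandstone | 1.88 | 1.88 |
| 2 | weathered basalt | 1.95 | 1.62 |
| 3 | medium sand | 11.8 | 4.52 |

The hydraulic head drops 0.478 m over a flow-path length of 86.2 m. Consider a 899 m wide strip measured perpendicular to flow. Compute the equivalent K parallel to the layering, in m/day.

Flow is parallel to layering, so each bed carries its own Darcy discharge and the transmissivities add.
Σ(K_i·b_i) = 1.88×1.88 + 1.62×1.95 + 4.52×11.8 = 60.03 m²/day.
Total thickness b = 15.63 m, so K_eq = Σ(K_i·b_i)/b = 3.841 m/day.

3.84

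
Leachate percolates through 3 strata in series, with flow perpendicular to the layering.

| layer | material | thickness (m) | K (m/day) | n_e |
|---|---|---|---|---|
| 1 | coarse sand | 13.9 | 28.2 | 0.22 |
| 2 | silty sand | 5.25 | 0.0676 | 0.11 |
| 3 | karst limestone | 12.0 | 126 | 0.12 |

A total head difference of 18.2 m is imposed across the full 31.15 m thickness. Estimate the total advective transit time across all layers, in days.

With flow normal to the layers, continuity requires the same specific discharge q through every layer.
Σ(b_i/K_i) = 13.9/28.2 + 5.25/0.0676 + 12.0/126 = 78.25 d.
q = Δh / Σ(b_i/K_i) = 18.2 / 78.25 = 0.2326 m/day.
In each layer the seepage velocity is v_i = q/n_i, so the layer transit time is t_i = b_i·n_i / q:
  layer 1 (coarse sand): t_1 = 13.9 × 0.22 / 0.2326 = 13.15 d
  layer 2 (silty sand): t_2 = 5.25 × 0.11 / 0.2326 = 2.483 d
  layer 3 (karst limestone): t_3 = 12.0 × 0.12 / 0.2326 = 6.191 d
Total t = Σ t_i = 21.82 days.

21.8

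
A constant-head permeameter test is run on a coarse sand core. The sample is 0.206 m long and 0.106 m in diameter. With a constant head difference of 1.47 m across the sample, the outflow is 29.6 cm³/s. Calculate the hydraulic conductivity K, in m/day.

Cross-sectional area A = π·(d/2)² = π × (0.106/2)² = 0.008825 m².
Convert discharge: 29.6 cm³/s = 2.960e-05 m³/s.
Darcy's law rearranged: K = Q·L / (A·Δh) = 2.960e-05 × 0.206 / (0.008825 × 1.47) = 0.0004700 m/s = 40.61 m/day.

40.6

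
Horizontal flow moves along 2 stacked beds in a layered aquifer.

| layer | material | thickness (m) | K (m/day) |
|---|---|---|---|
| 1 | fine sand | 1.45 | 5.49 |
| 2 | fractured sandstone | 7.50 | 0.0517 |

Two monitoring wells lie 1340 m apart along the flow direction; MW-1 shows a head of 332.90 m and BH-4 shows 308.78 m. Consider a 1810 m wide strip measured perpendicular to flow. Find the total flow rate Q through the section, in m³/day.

Flow is parallel to layering, so each bed carries its own Darcy discharge and the transmissivities add.
Σ(K_i·b_i) = 5.49×1.45 + 0.0517×7.50 = 8.348 m²/day.
Hydraulic gradient i = (332.90 − 308.78) / 1340 = 24.12 / 1340 = 0.01800.
Q = Σ(K_i·b_i) · W · i = 8.348 × 1810 × 0.01800 = 272.0 m³/day.

272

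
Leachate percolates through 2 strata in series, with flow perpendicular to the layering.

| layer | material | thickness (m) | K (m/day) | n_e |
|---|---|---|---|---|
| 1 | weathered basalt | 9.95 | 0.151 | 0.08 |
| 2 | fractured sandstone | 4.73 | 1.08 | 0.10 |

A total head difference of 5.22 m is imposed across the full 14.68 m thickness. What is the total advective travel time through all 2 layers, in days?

With flow normal to the layers, continuity requires the same specific discharge q through every layer.
Σ(b_i/K_i) = 9.95/0.151 + 4.73/1.08 = 70.27 d.
q = Δh / Σ(b_i/K_i) = 5.22 / 70.27 = 0.07428 m/day.
In each layer the seepage velocity is v_i = q/n_i, so the layer transit time is t_i = b_i·n_i / q:
  layer 1 (weathered basalt): t_1 = 9.95 × 0.08 / 0.07428 = 10.72 d
  layer 2 (fractured sandstone): t_2 = 4.73 × 0.10 / 0.07428 = 6.368 d
Total t = Σ t_i = 17.08 days.

17.1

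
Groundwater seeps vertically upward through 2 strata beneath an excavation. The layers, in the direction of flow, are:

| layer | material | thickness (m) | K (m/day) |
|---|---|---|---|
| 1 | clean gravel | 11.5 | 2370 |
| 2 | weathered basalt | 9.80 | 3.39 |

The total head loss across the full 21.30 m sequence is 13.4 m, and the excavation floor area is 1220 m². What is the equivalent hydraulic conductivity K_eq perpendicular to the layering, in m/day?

Flow is perpendicular to layering, so the layers act in series and the equivalent K is the thickness-weighted harmonic mean.
Total thickness L = 11.5 + 9.80 = 21.30 m.
Σ(b_i/K_i) = 11.5/2370 + 9.80/3.39 = 2.896 d.
K_eq = L / Σ(b_i/K_i) = 21.30 / 2.896 = 7.356 m/day.

7.36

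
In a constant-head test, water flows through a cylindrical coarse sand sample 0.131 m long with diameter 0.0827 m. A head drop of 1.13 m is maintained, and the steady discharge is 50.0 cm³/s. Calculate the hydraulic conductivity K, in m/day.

Cross-sectional area A = π·(d/2)² = π × (0.0827/2)² = 0.005372 m².
Convert discharge: 50.0 cm³/s = 5.000e-05 m³/s.
Darcy's law rearranged: K = Q·L / (A·Δh) = 5.000e-05 × 0.131 / (0.005372 × 1.13) = 0.001079 m/s = 93.23 m/day.

93.2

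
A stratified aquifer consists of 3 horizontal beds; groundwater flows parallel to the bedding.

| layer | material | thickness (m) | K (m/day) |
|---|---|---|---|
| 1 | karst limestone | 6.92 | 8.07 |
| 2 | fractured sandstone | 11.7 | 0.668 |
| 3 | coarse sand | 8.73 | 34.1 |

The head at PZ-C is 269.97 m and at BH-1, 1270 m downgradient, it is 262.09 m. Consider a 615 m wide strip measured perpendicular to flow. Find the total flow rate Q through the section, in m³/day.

Flow is parallel to layering, so each bed carries its own Darcy discharge and the transmissivities add.
Σ(K_i·b_i) = 8.07×6.92 + 0.668×11.7 + 34.1×8.73 = 361.4 m²/day.
Hydraulic gradient i = (269.97 − 262.09) / 1270 = 7.88 / 1270 = 0.006205.
Q = Σ(K_i·b_i) · W · i = 361.4 × 615 × 0.006205 = 1379 m³/day.

1380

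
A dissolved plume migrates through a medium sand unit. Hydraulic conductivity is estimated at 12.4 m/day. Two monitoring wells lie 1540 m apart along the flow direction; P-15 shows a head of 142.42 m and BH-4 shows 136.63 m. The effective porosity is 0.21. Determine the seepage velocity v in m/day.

0.222

Hydraulic gradient i = (142.42 − 136.63) / 1540 = 5.79 / 1540 = 0.003760.
Darcy flux q = K · i = 12.40 × 0.003760 = 0.04662 m/day.
Seepage velocity v = q / n_e = 0.04662 / 0.21 = 0.2220 m/day.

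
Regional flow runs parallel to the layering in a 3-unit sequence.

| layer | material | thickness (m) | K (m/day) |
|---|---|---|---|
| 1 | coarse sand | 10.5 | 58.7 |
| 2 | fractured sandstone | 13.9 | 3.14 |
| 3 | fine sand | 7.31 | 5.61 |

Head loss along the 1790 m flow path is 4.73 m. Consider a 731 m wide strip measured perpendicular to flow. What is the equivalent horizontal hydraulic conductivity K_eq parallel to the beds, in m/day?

22.1

Flow is parallel to layering, so each bed carries its own Darcy discharge and the transmissivities add.
Σ(K_i·b_i) = 58.7×10.5 + 3.14×13.9 + 5.61×7.31 = 701.0 m²/day.
Total thickness b = 31.71 m, so K_eq = Σ(K_i·b_i)/b = 22.11 m/day.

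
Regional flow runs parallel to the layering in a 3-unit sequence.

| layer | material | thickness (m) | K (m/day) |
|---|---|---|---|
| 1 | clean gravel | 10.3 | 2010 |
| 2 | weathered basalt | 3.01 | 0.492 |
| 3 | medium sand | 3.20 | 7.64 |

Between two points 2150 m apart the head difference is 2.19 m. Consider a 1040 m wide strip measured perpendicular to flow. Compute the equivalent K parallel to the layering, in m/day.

Flow is parallel to layering, so each bed carries its own Darcy discharge and the transmissivities add.
Σ(K_i·b_i) = 2010×10.3 + 0.492×3.01 + 7.64×3.20 = 20729 m²/day.
Total thickness b = 16.51 m, so K_eq = Σ(K_i·b_i)/b = 1256 m/day.

1260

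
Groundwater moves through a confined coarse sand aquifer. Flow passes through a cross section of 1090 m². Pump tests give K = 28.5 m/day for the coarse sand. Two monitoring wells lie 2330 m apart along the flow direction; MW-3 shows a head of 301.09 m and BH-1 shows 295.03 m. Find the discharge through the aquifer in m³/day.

80.8

Hydraulic gradient i = (301.09 − 295.03) / 2330 = 6.06 / 2330 = 0.002601.
Darcy's law: Q = K · A · i = 28.50 × 1090 × 0.002601 = 80.80 m³/day.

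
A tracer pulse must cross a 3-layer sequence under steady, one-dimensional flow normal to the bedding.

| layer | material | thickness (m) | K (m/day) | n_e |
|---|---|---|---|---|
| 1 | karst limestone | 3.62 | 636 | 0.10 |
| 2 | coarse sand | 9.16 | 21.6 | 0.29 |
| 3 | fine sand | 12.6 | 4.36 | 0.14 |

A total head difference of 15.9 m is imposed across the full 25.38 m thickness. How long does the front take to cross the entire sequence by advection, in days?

0.998

With flow normal to the layers, continuity requires the same specific discharge q through every layer.
Σ(b_i/K_i) = 3.62/636 + 9.16/21.6 + 12.6/4.36 = 3.320 d.
q = Δh / Σ(b_i/K_i) = 15.9 / 3.320 = 4.790 m/day.
In each layer the seepage velocity is v_i = q/n_i, so the layer transit time is t_i = b_i·n_i / q:
  layer 1 (karst limestone): t_1 = 3.62 × 0.10 / 4.790 = 0.07558 d
  layer 2 (coarse sand): t_2 = 9.16 × 0.29 / 4.790 = 0.5546 d
  layer 3 (fine sand): t_3 = 12.6 × 0.14 / 4.790 = 0.3683 d
Total t = Σ t_i = 0.9985 days.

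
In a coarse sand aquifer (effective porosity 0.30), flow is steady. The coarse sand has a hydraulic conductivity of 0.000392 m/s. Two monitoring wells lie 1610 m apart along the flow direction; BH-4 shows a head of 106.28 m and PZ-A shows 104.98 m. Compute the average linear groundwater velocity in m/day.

Convert K: 0.000392 m/s × 86400 = 33.87 m/day.
Hydraulic gradient i = (106.28 − 104.98) / 1610 = 1.3 / 1610 = 0.0008075.
Darcy flux q = K · i = 33.87 × 0.0008075 = 0.02735 m/day.
Seepage velocity v = q / n_e = 0.02735 / 0.30 = 0.09116 m/day.

0.0912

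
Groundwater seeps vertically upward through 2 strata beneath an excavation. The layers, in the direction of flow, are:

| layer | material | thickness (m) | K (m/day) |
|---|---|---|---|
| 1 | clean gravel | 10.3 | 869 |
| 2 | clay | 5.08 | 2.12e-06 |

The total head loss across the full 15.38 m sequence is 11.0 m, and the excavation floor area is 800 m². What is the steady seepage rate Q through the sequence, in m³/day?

0.00367

Flow is perpendicular to layering, so the layers act in series and the equivalent K is the thickness-weighted harmonic mean.
Total thickness L = 10.3 + 5.08 = 15.38 m.
Σ(b_i/K_i) = 10.3/869 + 5.08/2.12e-06 = 2.396e+06 d.
K_eq = L / Σ(b_i/K_i) = 15.38 / 2.396e+06 = 6.418e-06 m/day.
Q = K_eq · A · (Δh/L) = 6.418e-06 × 800 × (11.0/15.38) = 0.003672 m³/day.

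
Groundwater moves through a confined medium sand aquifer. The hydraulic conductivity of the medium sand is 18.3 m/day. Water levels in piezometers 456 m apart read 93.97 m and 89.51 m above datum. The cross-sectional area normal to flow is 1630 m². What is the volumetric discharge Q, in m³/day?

292

Hydraulic gradient i = (93.97 − 89.51) / 456 = 4.46 / 456 = 0.009781.
Darcy's law: Q = K · A · i = 18.30 × 1630 × 0.009781 = 291.7 m³/day.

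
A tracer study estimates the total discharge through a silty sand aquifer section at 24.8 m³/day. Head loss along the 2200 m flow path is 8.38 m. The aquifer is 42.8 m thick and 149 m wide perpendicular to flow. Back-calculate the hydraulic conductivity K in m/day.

Cross-sectional area A = 149 × 42.8 = 6377 m².
Hydraulic gradient i = Δh / L = 8.38 / 2200 = 0.003809.
From Q = K·A·i, K = Q / (A·i) = 24.8 / (6377 × 0.003809) = 1.021 m/day.

1.02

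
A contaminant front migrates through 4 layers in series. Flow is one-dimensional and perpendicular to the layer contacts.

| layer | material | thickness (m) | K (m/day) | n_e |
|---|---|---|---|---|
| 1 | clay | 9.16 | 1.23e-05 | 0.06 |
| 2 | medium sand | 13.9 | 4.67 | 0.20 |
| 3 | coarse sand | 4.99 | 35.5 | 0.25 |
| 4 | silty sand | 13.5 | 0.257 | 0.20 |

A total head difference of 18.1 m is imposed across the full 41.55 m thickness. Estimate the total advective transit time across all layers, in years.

820

With flow normal to the layers, continuity requires the same specific discharge q through every layer.
Σ(b_i/K_i) = 9.16/1.23e-05 + 13.9/4.67 + 4.99/35.5 + 13.5/0.257 = 7.448e+05 d.
q = Δh / Σ(b_i/K_i) = 18.1 / 7.448e+05 = 2.430e-05 m/day.
In each layer the seepage velocity is v_i = q/n_i, so the layer transit time is t_i = b_i·n_i / q:
  layer 1 (clay): t_1 = 9.16 × 0.06 / 2.430e-05 = 22615 d
  layer 2 (medium sand): t_2 = 13.9 × 0.20 / 2.430e-05 = 1.144e+05 d
  layer 3 (coarse sand): t_3 = 4.99 × 0.25 / 2.430e-05 = 51332 d
  layer 4 (silty sand): t_4 = 13.5 × 0.20 / 2.430e-05 = 1.111e+05 d
Total t = Σ t_i = 2.994e+05 days = 819.8 years.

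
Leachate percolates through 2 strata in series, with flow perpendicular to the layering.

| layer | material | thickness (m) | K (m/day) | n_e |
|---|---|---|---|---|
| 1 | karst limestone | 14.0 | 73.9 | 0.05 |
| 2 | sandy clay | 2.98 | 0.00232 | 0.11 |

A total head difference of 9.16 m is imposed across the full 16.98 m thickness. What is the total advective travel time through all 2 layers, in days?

With flow normal to the layers, continuity requires the same specific discharge q through every layer.
Σ(b_i/K_i) = 14.0/73.9 + 2.98/0.00232 = 1285 d.
q = Δh / Σ(b_i/K_i) = 9.16 / 1285 = 0.007130 m/day.
In each layer the seepage velocity is v_i = q/n_i, so the layer transit time is t_i = b_i·n_i / q:
  layer 1 (karst limestone): t_1 = 14.0 × 0.05 / 0.007130 = 98.17 d
  layer 2 (sandy clay): t_2 = 2.98 × 0.11 / 0.007130 = 45.97 d
Total t = Σ t_i = 144.1 days.

144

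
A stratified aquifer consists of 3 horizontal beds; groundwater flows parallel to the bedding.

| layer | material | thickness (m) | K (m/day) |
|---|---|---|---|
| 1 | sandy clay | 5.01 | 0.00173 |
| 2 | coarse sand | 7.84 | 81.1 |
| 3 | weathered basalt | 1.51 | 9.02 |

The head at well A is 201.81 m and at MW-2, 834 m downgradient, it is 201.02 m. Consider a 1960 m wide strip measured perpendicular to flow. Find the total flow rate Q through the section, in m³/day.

Flow is parallel to layering, so each bed carries its own Darcy discharge and the transmissivities add.
Σ(K_i·b_i) = 0.00173×5.01 + 81.1×7.84 + 9.02×1.51 = 649.5 m²/day.
Hydraulic gradient i = (201.81 − 201.02) / 834 = 0.79 / 834 = 0.0009472.
Q = Σ(K_i·b_i) · W · i = 649.5 × 1960 × 0.0009472 = 1206 m³/day.

1210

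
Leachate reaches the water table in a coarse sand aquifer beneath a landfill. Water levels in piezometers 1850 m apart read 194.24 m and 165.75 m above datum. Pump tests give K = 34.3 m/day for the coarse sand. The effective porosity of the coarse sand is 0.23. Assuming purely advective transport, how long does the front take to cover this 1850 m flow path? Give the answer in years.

Hydraulic gradient i = (194.24 − 165.75) / 1850 = 28.49 / 1850 = 0.01540.
Darcy flux q = K · i = 34.30 × 0.01540 = 0.5282 m/day.
Seepage velocity v = q / n_e = 0.5282 / 0.23 = 2.297 m/day.
Travel time t = L / v = 1850 / 2.297 = 805.5 days = 2.205 years.

2.21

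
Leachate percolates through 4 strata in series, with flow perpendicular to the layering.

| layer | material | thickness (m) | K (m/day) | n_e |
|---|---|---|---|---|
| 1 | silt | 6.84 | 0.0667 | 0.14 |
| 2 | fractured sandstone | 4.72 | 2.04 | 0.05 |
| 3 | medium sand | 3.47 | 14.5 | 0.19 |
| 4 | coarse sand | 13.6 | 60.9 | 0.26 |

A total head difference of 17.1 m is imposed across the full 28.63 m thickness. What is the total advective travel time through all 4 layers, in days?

33.2

With flow normal to the layers, continuity requires the same specific discharge q through every layer.
Σ(b_i/K_i) = 6.84/0.0667 + 4.72/2.04 + 3.47/14.5 + 13.6/60.9 = 105.3 d.
q = Δh / Σ(b_i/K_i) = 17.1 / 105.3 = 0.1624 m/day.
In each layer the seepage velocity is v_i = q/n_i, so the layer transit time is t_i = b_i·n_i / q:
  layer 1 (silt): t_1 = 6.84 × 0.14 / 0.1624 = 5.898 d
  layer 2 (fractured sandstone): t_2 = 4.72 × 0.05 / 0.1624 = 1.454 d
  layer 3 (medium sand): t_3 = 3.47 × 0.19 / 0.1624 = 4.061 d
  layer 4 (coarse sand): t_4 = 13.6 × 0.26 / 0.1624 = 21.78 d
Total t = Σ t_i = 33.19 days.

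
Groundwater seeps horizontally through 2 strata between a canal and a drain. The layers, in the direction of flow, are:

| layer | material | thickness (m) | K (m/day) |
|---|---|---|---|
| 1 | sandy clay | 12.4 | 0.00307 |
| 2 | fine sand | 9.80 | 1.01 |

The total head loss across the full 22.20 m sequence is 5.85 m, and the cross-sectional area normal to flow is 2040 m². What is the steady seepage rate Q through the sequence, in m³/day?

2.95

Flow is perpendicular to layering, so the layers act in series and the equivalent K is the thickness-weighted harmonic mean.
Total thickness L = 12.4 + 9.80 = 22.20 m.
Σ(b_i/K_i) = 12.4/0.00307 + 9.80/1.01 = 4049 d.
K_eq = L / Σ(b_i/K_i) = 22.20 / 4049 = 0.005483 m/day.
Q = K_eq · A · (Δh/L) = 0.005483 × 2040 × (5.85/22.20) = 2.948 m³/day.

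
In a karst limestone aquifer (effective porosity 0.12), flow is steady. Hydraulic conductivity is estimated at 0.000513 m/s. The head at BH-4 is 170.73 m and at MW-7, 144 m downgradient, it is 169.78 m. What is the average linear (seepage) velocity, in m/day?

Convert K: 0.000513 m/s × 86400 = 44.32 m/day.
Hydraulic gradient i = (170.73 − 169.78) / 144 = 0.95 / 144 = 0.006597.
Darcy flux q = K · i = 44.32 × 0.006597 = 0.2924 m/day.
Seepage velocity v = q / n_e = 0.2924 / 0.12 = 2.437 m/day.

2.44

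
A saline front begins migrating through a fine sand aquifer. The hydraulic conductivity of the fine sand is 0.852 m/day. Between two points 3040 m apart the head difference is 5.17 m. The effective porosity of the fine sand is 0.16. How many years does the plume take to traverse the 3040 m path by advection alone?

919

Hydraulic gradient i = Δh / L = 5.17 / 3040 = 0.001701.
Darcy flux q = K · i = 0.8520 × 0.001701 = 0.001449 m/day.
Seepage velocity v = q / n_e = 0.001449 / 0.16 = 0.009056 m/day.
Travel time t = L / v = 3040 / 0.009056 = 3.357e+05 days = 919.1 years.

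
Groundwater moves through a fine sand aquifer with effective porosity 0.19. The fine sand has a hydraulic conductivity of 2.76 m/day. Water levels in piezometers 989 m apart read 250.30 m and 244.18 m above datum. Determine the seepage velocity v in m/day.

Hydraulic gradient i = (250.30 − 244.18) / 989 = 6.12 / 989 = 0.006188.
Darcy flux q = K · i = 2.760 × 0.006188 = 0.01708 m/day.
Seepage velocity v = q / n_e = 0.01708 / 0.19 = 0.08989 m/day.

0.0899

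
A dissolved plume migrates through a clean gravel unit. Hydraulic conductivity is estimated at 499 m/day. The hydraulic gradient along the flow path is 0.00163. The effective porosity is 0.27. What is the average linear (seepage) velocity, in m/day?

3.01

Hydraulic gradient i = 0.00163.
Darcy flux q = K · i = 499.0 × 0.001630 = 0.8134 m/day.
Seepage velocity v = q / n_e = 0.8134 / 0.27 = 3.012 m/day.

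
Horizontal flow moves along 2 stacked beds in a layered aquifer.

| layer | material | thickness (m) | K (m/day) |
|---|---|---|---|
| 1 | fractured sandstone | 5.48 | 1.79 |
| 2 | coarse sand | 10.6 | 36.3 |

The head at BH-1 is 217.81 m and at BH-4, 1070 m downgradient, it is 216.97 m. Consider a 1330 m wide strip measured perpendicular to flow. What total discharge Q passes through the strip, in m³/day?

Flow is parallel to layering, so each bed carries its own Darcy discharge and the transmissivities add.
Σ(K_i·b_i) = 1.79×5.48 + 36.3×10.6 = 394.6 m²/day.
Hydraulic gradient i = (217.81 − 216.97) / 1070 = 0.84 / 1070 = 0.0007850.
Q = Σ(K_i·b_i) · W · i = 394.6 × 1330 × 0.0007850 = 412.0 m³/day.

412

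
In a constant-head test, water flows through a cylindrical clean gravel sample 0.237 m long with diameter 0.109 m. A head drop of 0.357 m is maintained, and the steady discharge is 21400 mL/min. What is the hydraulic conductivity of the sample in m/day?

Cross-sectional area A = π·(d/2)² = π × (0.109/2)² = 0.009331 m².
Convert discharge: 21400 mL/min = 0.0003567 m³/s.
Darcy's law rearranged: K = Q·L / (A·Δh) = 0.0003567 × 0.237 / (0.009331 × 0.357) = 0.02537 m/s = 2192 m/day.

2190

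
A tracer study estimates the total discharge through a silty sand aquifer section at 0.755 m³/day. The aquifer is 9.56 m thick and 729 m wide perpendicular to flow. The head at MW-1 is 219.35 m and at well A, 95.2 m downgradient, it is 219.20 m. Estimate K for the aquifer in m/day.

Cross-sectional area A = 729 × 9.56 = 6969 m².
Hydraulic gradient i = (219.35 − 219.20) / 95.2 = 0.15 / 95.2 = 0.001576.
From Q = K·A·i, K = Q / (A·i) = 0.755 / (6969 × 0.001576) = 0.06876 m/day.

0.0688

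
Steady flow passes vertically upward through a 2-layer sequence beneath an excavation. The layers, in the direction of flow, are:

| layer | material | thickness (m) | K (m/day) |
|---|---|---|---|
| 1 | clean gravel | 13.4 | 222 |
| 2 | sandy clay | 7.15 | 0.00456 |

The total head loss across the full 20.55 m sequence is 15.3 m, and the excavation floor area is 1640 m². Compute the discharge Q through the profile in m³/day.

16.0

Flow is perpendicular to layering, so the layers act in series and the equivalent K is the thickness-weighted harmonic mean.
Total thickness L = 13.4 + 7.15 = 20.55 m.
Σ(b_i/K_i) = 13.4/222 + 7.15/0.00456 = 1568 d.
K_eq = L / Σ(b_i/K_i) = 20.55 / 1568 = 0.01311 m/day.
Q = K_eq · A · (Δh/L) = 0.01311 × 1640 × (15.3/20.55) = 16.00 m³/day.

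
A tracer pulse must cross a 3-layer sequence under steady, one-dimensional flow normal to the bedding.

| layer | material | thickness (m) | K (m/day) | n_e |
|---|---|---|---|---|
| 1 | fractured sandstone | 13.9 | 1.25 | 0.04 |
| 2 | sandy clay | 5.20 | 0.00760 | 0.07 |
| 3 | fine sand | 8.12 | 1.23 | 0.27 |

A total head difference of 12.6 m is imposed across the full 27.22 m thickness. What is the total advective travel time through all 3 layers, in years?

With flow normal to the layers, continuity requires the same specific discharge q through every layer.
Σ(b_i/K_i) = 13.9/1.25 + 5.20/0.00760 + 8.12/1.23 = 701.9 d.
q = Δh / Σ(b_i/K_i) = 12.6 / 701.9 = 0.01795 m/day.
In each layer the seepage velocity is v_i = q/n_i, so the layer transit time is t_i = b_i·n_i / q:
  layer 1 (fractured sandstone): t_1 = 13.9 × 0.04 / 0.01795 = 30.97 d
  layer 2 (sandy clay): t_2 = 5.20 × 0.07 / 0.01795 = 20.28 d
  layer 3 (fine sand): t_3 = 8.12 × 0.27 / 0.01795 = 122.1 d
Total t = Σ t_i = 173.4 days = 0.4747 years.

0.475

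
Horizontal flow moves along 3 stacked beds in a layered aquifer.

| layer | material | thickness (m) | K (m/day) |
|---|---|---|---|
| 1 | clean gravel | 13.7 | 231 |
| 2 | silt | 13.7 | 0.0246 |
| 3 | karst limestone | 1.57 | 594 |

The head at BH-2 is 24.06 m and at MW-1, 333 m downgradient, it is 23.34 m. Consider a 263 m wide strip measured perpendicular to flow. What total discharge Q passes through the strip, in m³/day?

Flow is parallel to layering, so each bed carries its own Darcy discharge and the transmissivities add.
Σ(K_i·b_i) = 231×13.7 + 0.0246×13.7 + 594×1.57 = 4098 m²/day.
Hydraulic gradient i = (24.06 − 23.34) / 333 = 0.72 / 333 = 0.002162.
Q = Σ(K_i·b_i) · W · i = 4098 × 263 × 0.002162 = 2330 m³/day.

2330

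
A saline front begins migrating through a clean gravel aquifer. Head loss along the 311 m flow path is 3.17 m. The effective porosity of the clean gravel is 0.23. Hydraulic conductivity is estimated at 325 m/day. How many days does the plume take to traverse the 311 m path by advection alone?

21.6

Hydraulic gradient i = Δh / L = 3.17 / 311 = 0.01019.
Darcy flux q = K · i = 325.0 × 0.01019 = 3.313 m/day.
Seepage velocity v = q / n_e = 3.313 / 0.23 = 14.40 m/day.
Travel time t = L / v = 311 / 14.40 = 21.59 days.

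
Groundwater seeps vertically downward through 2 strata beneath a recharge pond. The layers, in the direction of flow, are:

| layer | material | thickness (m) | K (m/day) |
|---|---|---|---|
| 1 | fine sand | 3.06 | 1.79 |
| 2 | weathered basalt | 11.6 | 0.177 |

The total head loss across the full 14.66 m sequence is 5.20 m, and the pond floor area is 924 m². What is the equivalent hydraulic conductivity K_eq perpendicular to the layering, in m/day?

0.218

Flow is perpendicular to layering, so the layers act in series and the equivalent K is the thickness-weighted harmonic mean.
Total thickness L = 3.06 + 11.6 = 14.66 m.
Σ(b_i/K_i) = 3.06/1.79 + 11.6/0.177 = 67.25 d.
K_eq = L / Σ(b_i/K_i) = 14.66 / 67.25 = 0.2180 m/day.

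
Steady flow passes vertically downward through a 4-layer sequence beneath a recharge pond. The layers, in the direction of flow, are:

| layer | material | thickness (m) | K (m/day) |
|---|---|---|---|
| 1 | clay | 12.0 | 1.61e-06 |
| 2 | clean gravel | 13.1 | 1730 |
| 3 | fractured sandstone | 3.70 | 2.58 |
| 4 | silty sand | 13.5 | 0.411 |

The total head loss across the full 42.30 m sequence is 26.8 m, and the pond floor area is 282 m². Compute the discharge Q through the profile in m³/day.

Flow is perpendicular to layering, so the layers act in series and the equivalent K is the thickness-weighted harmonic mean.
Total thickness L = 12.0 + 13.1 + 3.70 + 13.5 = 42.30 m.
Σ(b_i/K_i) = 12.0/1.61e-06 + 13.1/1730 + 3.70/2.58 + 13.5/0.411 = 7.453e+06 d.
K_eq = L / Σ(b_i/K_i) = 42.30 / 7.453e+06 = 5.675e-06 m/day.
Q = K_eq · A · (Δh/L) = 5.675e-06 × 282 × (26.8/42.30) = 0.001014 m³/day.

0.00101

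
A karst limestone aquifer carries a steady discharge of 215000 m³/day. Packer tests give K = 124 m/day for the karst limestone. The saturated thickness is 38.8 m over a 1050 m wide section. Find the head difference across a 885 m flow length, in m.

37.7

Cross-sectional area A = 1050 × 38.8 = 40740 m².
From Q = K·A·i, i = Q / (K·A) = 215000 / (124.0 × 40740) = 0.04256.
Head loss Δh = i · L = 0.04256 × 885 = 37.67 m.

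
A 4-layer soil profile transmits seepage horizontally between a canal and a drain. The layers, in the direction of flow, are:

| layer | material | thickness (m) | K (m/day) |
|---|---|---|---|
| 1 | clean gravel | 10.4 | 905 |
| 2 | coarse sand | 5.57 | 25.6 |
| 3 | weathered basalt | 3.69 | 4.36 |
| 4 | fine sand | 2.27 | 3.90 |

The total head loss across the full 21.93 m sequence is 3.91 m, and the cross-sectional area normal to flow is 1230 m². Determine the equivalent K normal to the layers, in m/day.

13.2

Flow is perpendicular to layering, so the layers act in series and the equivalent K is the thickness-weighted harmonic mean.
Total thickness L = 10.4 + 5.57 + 3.69 + 2.27 = 21.93 m.
Σ(b_i/K_i) = 10.4/905 + 5.57/25.6 + 3.69/4.36 + 2.27/3.90 = 1.657 d.
K_eq = L / Σ(b_i/K_i) = 21.93 / 1.657 = 13.23 m/day.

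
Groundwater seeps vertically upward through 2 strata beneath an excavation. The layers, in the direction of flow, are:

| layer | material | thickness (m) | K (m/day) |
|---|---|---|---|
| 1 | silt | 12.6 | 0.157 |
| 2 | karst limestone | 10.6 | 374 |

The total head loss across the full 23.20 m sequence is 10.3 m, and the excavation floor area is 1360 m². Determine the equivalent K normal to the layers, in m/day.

0.289

Flow is perpendicular to layering, so the layers act in series and the equivalent K is the thickness-weighted harmonic mean.
Total thickness L = 12.6 + 10.6 = 23.20 m.
Σ(b_i/K_i) = 12.6/0.157 + 10.6/374 = 80.28 d.
K_eq = L / Σ(b_i/K_i) = 23.20 / 80.28 = 0.2890 m/day.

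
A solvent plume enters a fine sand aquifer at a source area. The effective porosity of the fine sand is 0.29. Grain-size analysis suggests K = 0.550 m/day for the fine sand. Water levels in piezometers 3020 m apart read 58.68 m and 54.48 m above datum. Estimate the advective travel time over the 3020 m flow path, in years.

3130

Hydraulic gradient i = (58.68 − 54.48) / 3020 = 4.2 / 3020 = 0.001391.
Darcy flux q = K · i = 0.5500 × 0.001391 = 0.0007649 m/day.
Seepage velocity v = q / n_e = 0.0007649 / 0.29 = 0.002638 m/day.
Travel time t = L / v = 3020 / 0.002638 = 1.145e+06 days = 3135 years.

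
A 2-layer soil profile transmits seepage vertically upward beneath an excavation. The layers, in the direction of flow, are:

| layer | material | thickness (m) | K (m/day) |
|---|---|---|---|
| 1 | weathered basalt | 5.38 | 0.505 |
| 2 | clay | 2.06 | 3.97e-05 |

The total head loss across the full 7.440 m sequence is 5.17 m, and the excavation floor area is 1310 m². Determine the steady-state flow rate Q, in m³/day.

0.130

Flow is perpendicular to layering, so the layers act in series and the equivalent K is the thickness-weighted harmonic mean.
Total thickness L = 5.38 + 2.06 = 7.440 m.
Σ(b_i/K_i) = 5.38/0.505 + 2.06/3.97e-05 = 51900 d.
K_eq = L / Σ(b_i/K_i) = 7.440 / 51900 = 0.0001434 m/day.
Q = K_eq · A · (Δh/L) = 0.0001434 × 1310 × (5.17/7.440) = 0.1305 m³/day.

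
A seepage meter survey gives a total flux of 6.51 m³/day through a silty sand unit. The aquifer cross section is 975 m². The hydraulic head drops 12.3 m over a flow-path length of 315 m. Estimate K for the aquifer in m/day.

0.171

Hydraulic gradient i = Δh / L = 12.3 / 315 = 0.03905.
From Q = K·A·i, K = Q / (A·i) = 6.51 / (975.0 × 0.03905) = 0.1710 m/day.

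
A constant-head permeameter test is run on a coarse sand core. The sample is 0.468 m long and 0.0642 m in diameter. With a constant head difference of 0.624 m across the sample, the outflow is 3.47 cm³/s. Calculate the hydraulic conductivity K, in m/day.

69.5

Cross-sectional area A = π·(d/2)² = π × (0.0642/2)² = 0.003237 m².
Convert discharge: 3.47 cm³/s = 3.470e-06 m³/s.
Darcy's law rearranged: K = Q·L / (A·Δh) = 3.470e-06 × 0.468 / (0.003237 × 0.624) = 0.0008040 m/s = 69.46 m/day.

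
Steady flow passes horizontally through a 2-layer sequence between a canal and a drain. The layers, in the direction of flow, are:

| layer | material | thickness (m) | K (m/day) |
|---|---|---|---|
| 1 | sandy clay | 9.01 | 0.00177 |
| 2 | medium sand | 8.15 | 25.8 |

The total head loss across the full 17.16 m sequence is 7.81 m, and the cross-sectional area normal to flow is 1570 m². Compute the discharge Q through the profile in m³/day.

2.41

Flow is perpendicular to layering, so the layers act in series and the equivalent K is the thickness-weighted harmonic mean.
Total thickness L = 9.01 + 8.15 = 17.16 m.
Σ(b_i/K_i) = 9.01/0.00177 + 8.15/25.8 = 5091 d.
K_eq = L / Σ(b_i/K_i) = 17.16 / 5091 = 0.003371 m/day.
Q = K_eq · A · (Δh/L) = 0.003371 × 1570 × (7.81/17.16) = 2.409 m³/day.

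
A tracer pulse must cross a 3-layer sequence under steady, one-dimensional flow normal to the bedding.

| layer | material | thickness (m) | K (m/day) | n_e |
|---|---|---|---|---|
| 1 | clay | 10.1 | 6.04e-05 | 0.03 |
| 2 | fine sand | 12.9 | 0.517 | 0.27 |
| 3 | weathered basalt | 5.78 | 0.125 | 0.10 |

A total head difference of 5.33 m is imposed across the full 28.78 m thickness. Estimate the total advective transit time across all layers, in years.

375

With flow normal to the layers, continuity requires the same specific discharge q through every layer.
Σ(b_i/K_i) = 10.1/6.04e-05 + 12.9/0.517 + 5.78/0.125 = 1.673e+05 d.
q = Δh / Σ(b_i/K_i) = 5.33 / 1.673e+05 = 3.186e-05 m/day.
In each layer the seepage velocity is v_i = q/n_i, so the layer transit time is t_i = b_i·n_i / q:
  layer 1 (clay): t_1 = 10.1 × 0.03 / 3.186e-05 = 9510 d
  layer 2 (fine sand): t_2 = 12.9 × 0.27 / 3.186e-05 = 1.093e+05 d
  layer 3 (weathered basalt): t_3 = 5.78 × 0.10 / 3.186e-05 = 18141 d
Total t = Σ t_i = 1.370e+05 days = 375.0 years.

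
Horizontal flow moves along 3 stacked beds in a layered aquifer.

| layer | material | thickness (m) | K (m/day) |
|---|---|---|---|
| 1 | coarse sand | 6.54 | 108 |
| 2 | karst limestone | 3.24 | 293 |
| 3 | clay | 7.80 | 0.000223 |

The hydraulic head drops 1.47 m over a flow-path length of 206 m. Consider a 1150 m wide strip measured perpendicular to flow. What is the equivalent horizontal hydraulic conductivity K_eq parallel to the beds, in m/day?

Flow is parallel to layering, so each bed carries its own Darcy discharge and the transmissivities add.
Σ(K_i·b_i) = 108×6.54 + 293×3.24 + 0.000223×7.80 = 1656 m²/day.
Total thickness b = 17.58 m, so K_eq = Σ(K_i·b_i)/b = 94.18 m/day.

94.2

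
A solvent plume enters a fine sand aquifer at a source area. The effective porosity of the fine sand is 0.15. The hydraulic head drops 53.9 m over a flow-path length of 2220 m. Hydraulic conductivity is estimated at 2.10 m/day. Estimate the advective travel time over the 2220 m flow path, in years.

Hydraulic gradient i = Δh / L = 53.9 / 2220 = 0.02428.
Darcy flux q = K · i = 2.100 × 0.02428 = 0.05099 m/day.
Seepage velocity v = q / n_e = 0.05099 / 0.15 = 0.3399 m/day.
Travel time t = L / v = 2220 / 0.3399 = 6531 days = 17.88 years.

17.9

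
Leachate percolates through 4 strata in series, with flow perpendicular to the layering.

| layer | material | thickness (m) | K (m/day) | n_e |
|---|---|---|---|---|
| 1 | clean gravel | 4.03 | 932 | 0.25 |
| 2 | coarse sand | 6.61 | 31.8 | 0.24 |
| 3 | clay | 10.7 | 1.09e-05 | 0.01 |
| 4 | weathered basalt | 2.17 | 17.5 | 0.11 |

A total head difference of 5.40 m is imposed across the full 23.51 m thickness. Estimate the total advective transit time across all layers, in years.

With flow normal to the layers, continuity requires the same specific discharge q through every layer.
Σ(b_i/K_i) = 4.03/932 + 6.61/31.8 + 10.7/1.09e-05 + 2.17/17.5 = 9.817e+05 d.
q = Δh / Σ(b_i/K_i) = 5.40 / 9.817e+05 = 5.501e-06 m/day.
In each layer the seepage velocity is v_i = q/n_i, so the layer transit time is t_i = b_i·n_i / q:
  layer 1 (clean gravel): t_1 = 4.03 × 0.25 / 5.501e-06 = 1.832e+05 d
  layer 2 (coarse sand): t_2 = 6.61 × 0.24 / 5.501e-06 = 2.884e+05 d
  layer 3 (clay): t_3 = 10.7 × 0.01 / 5.501e-06 = 19451 d
  layer 4 (weathered basalt): t_4 = 2.17 × 0.11 / 5.501e-06 = 43393 d
Total t = Σ t_i = 5.344e+05 days = 1463 years.

1460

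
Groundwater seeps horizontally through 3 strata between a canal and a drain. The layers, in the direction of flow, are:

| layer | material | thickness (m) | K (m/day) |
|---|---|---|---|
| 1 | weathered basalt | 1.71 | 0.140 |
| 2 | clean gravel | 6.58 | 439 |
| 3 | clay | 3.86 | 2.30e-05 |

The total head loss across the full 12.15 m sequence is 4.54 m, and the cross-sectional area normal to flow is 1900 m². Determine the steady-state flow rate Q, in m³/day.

0.0514

Flow is perpendicular to layering, so the layers act in series and the equivalent K is the thickness-weighted harmonic mean.
Total thickness L = 1.71 + 6.58 + 3.86 = 12.15 m.
Σ(b_i/K_i) = 1.71/0.140 + 6.58/439 + 3.86/2.30e-05 = 1.678e+05 d.
K_eq = L / Σ(b_i/K_i) = 12.15 / 1.678e+05 = 7.239e-05 m/day.
Q = K_eq · A · (Δh/L) = 7.239e-05 × 1900 × (4.54/12.15) = 0.05139 m³/day.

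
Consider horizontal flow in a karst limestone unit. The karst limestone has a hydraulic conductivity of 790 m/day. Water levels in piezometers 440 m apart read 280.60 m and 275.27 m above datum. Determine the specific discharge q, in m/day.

Hydraulic gradient i = (280.60 − 275.27) / 440 = 5.33 / 440 = 0.01211.
Specific discharge q = K · i = 790.0 × 0.01211 = 9.570 m/day.

9.57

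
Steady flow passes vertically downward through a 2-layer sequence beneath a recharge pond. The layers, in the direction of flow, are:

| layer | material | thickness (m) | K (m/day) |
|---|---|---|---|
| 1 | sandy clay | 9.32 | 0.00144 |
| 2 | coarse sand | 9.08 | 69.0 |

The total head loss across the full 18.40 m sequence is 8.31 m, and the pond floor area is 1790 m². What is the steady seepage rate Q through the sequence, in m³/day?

Flow is perpendicular to layering, so the layers act in series and the equivalent K is the thickness-weighted harmonic mean.
Total thickness L = 9.32 + 9.08 = 18.40 m.
Σ(b_i/K_i) = 9.32/0.00144 + 9.08/69.0 = 6472 d.
K_eq = L / Σ(b_i/K_i) = 18.40 / 6472 = 0.002843 m/day.
Q = K_eq · A · (Δh/L) = 0.002843 × 1790 × (8.31/18.40) = 2.298 m³/day.

2.30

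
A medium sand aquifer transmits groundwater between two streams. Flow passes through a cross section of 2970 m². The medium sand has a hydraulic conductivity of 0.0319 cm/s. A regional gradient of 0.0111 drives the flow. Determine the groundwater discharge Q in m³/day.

Convert K: 0.0319 cm/s × 864 = 27.56 m/day.
Hydraulic gradient i = 0.0111.
Darcy's law: Q = K · A · i = 27.56 × 2970 × 0.01110 = 908.6 m³/day.

909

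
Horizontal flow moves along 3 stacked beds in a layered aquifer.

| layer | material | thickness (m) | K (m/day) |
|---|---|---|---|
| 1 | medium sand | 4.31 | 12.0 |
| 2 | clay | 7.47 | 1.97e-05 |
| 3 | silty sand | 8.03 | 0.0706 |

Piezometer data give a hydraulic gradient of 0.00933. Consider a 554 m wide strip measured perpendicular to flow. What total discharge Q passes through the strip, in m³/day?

Flow is parallel to layering, so each bed carries its own Darcy discharge and the transmissivities add.
Σ(K_i·b_i) = 12.0×4.31 + 1.97e-05×7.47 + 0.0706×8.03 = 52.29 m²/day.
Hydraulic gradient i = 0.00933.
Q = Σ(K_i·b_i) · W · i = 52.29 × 554 × 0.009330 = 270.3 m³/day.

270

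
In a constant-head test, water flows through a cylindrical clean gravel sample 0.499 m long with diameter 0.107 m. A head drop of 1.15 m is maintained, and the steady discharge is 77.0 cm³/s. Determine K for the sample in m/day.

321

Cross-sectional area A = π·(d/2)² = π × (0.107/2)² = 0.008992 m².
Convert discharge: 77.0 cm³/s = 7.700e-05 m³/s.
Darcy's law rearranged: K = Q·L / (A·Δh) = 7.700e-05 × 0.499 / (0.008992 × 1.15) = 0.003716 m/s = 321.0 m/day.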